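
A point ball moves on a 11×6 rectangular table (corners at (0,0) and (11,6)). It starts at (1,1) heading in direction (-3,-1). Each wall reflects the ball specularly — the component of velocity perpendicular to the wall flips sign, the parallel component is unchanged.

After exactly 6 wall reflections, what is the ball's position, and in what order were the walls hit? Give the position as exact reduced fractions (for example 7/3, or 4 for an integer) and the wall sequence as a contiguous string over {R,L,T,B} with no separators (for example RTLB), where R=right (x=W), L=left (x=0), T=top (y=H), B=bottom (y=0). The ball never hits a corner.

Final position: (11,5/3)
Wall sequence: LBRTLR

1. t=1/3 → L at (0,2/3); v=(3,-1)
2. t=2/3 → B at (2,0); v=(3,1)
3. t=3 → R at (11,3); v=(-3,1)
4. t=3 → T at (2,6); v=(-3,-1)
5. t=2/3 → L at (0,16/3); v=(3,-1)
6. t=11/3 → R at (11,5/3); v=(-3,-1)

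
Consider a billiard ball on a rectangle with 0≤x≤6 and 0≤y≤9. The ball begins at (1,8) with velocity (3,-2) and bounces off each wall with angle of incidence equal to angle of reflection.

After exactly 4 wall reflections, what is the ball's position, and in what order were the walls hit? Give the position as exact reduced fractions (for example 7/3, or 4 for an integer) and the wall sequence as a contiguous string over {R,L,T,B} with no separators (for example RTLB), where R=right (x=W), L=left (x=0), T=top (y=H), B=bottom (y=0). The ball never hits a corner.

Final position: (6,10/3)
Wall sequence: RLBR

1. t=5/3 → R at (6,14/3); v=(-3,-2)
2. t=2 → L at (0,2/3); v=(3,-2)
3. t=1/3 → B at (1,0); v=(3,2)
4. t=5/3 → R at (6,10/3); v=(-3,2)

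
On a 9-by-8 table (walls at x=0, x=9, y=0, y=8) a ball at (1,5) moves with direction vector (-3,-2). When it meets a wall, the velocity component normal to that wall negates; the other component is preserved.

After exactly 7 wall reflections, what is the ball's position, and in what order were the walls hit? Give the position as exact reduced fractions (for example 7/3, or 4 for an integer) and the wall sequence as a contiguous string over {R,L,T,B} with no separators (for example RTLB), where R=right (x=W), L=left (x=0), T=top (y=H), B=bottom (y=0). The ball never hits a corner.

Final position: (11/2,0)
Wall sequence: LBRLTRB

1. t=1/3 → L at (0,13/3); v=(3,-2)
2. t=13/6 → B at (13/2,0); v=(3,2)
3. t=5/6 → R at (9,5/3); v=(-3,2)
4. t=3 → L at (0,23/3); v=(3,2)
5. t=1/6 → T at (1/2,8); v=(3,-2)
6. t=17/6 → R at (9,7/3); v=(-3,-2)
7. t=7/6 → B at (11/2,0); v=(-3,2)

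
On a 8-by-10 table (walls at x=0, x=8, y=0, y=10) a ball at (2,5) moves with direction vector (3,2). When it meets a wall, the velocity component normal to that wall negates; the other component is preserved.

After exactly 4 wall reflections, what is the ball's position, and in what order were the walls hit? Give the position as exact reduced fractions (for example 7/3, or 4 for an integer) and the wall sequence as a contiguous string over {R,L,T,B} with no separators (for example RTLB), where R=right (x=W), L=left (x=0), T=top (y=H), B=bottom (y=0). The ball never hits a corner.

Final position: (8,1/3)
Wall sequence: RTLR

1. t=2 → R at (8,9); v=(-3,2)
2. t=1/2 → T at (13/2,10); v=(-3,-2)
3. t=13/6 → L at (0,17/3); v=(3,-2)
4. t=8/3 → R at (8,1/3); v=(-3,-2)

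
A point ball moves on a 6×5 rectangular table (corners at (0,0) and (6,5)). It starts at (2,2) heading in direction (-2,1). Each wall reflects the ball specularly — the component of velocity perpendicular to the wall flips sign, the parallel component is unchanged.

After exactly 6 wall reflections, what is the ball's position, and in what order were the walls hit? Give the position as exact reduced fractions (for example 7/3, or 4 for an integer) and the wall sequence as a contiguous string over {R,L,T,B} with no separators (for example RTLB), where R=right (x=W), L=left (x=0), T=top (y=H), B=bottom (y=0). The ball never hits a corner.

Final position: (6,2)
Wall sequence: LTRLBR

1. t=1 → L at (0,3); v=(2,1)
2. t=2 → T at (4,5); v=(2,-1)
3. t=1 → R at (6,4); v=(-2,-1)
4. t=3 → L at (0,1); v=(2,-1)
5. t=1 → B at (2,0); v=(2,1)
6. t=2 → R at (6,2); v=(-2,1)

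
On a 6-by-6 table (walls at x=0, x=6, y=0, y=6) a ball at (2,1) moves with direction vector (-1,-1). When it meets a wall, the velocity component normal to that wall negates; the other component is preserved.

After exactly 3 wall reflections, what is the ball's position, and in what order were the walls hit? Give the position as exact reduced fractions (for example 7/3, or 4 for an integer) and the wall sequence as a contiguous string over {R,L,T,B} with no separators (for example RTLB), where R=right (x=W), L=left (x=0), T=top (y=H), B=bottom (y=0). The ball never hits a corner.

Final position: (5,6)
Wall sequence: BLT

1. t=1 → B at (1,0); v=(-1,1)
2. t=1 → L at (0,1); v=(1,1)
3. t=5 → T at (5,6); v=(1,-1)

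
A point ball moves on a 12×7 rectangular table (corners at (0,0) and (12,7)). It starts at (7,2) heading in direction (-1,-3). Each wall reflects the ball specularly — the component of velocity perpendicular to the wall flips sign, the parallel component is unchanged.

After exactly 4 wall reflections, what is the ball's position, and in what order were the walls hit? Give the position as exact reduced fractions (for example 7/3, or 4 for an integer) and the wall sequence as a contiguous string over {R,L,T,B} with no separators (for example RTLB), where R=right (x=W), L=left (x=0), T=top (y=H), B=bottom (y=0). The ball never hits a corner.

Final position: (0,5)
Wall sequence: BTBL

1. t=2/3 → B at (19/3,0); v=(-1,3)
2. t=7/3 → T at (4,7); v=(-1,-3)
3. t=7/3 → B at (5/3,0); v=(-1,3)
4. t=5/3 → L at (0,5); v=(1,3)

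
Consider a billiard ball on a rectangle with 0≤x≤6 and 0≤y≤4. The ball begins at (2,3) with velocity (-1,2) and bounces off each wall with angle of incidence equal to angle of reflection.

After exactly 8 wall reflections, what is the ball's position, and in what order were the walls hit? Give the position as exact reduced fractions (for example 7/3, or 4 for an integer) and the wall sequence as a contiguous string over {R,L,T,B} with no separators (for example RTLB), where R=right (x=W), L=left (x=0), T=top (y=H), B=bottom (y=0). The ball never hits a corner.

Final position: (7/2,0)
Wall sequence: TLBTBRTB

1. t=1/2 → T at (3/2,4); v=(-1,-2)
2. t=3/2 → L at (0,1); v=(1,-2)
3. t=1/2 → B at (1/2,0); v=(1,2)
4. t=2 → T at (5/2,4); v=(1,-2)
5. t=2 → B at (9/2,0); v=(1,2)
6. t=3/2 → R at (6,3); v=(-1,2)
7. t=1/2 → T at (11/2,4); v=(-1,-2)
8. t=2 → B at (7/2,0); v=(-1,2)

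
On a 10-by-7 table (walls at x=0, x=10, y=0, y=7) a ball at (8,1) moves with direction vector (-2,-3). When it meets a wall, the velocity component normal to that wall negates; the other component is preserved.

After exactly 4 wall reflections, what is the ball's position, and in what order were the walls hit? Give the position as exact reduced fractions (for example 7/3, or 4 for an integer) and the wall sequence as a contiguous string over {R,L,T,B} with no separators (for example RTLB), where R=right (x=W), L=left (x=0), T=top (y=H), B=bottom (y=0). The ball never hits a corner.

1. t=1/3 → B at (22/3,0); v=(-2,3)
2. t=7/3 → T at (8/3,7); v=(-2,-3)
3. t=4/3 → L at (0,3); v=(2,-3)
4. t=1 → B at (2,0); v=(2,3)

Final position: (2,0)
Wall sequence: BTLB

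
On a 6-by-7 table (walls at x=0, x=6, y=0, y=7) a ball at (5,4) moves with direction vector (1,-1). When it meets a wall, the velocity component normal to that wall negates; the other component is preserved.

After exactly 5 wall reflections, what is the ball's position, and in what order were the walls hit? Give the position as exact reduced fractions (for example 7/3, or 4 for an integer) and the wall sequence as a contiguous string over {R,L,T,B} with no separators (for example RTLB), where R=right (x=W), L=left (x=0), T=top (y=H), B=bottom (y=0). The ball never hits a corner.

1. t=1 → R at (6,3); v=(-1,-1)
2. t=3 → B at (3,0); v=(-1,1)
3. t=3 → L at (0,3); v=(1,1)
4. t=4 → T at (4,7); v=(1,-1)
5. t=2 → R at (6,5); v=(-1,-1)

Final position: (6,5)
Wall sequence: RBLTR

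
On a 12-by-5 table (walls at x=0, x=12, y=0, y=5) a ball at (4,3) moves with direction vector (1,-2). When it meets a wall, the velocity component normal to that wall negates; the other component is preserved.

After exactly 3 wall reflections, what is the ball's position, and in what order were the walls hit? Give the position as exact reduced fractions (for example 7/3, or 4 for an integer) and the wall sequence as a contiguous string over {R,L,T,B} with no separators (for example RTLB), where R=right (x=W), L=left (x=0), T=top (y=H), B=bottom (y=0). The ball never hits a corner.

1. t=3/2 → B at (11/2,0); v=(1,2)
2. t=5/2 → T at (8,5); v=(1,-2)
3. t=5/2 → B at (21/2,0); v=(1,2)

Final position: (21/2,0)
Wall sequence: BTB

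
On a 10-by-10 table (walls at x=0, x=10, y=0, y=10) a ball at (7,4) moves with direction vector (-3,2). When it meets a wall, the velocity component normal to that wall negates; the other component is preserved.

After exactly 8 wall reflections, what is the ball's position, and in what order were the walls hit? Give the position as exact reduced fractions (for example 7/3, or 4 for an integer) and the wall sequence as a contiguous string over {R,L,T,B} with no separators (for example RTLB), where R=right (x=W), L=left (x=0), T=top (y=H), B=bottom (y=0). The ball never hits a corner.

1. t=7/3 → L at (0,26/3); v=(3,2)
2. t=2/3 → T at (2,10); v=(3,-2)
3. t=8/3 → R at (10,14/3); v=(-3,-2)
4. t=7/3 → B at (3,0); v=(-3,2)
5. t=1 → L at (0,2); v=(3,2)
6. t=10/3 → R at (10,26/3); v=(-3,2)
7. t=2/3 → T at (8,10); v=(-3,-2)
8. t=8/3 → L at (0,14/3); v=(3,-2)

Final position: (0,14/3)
Wall sequence: LTRBLRTL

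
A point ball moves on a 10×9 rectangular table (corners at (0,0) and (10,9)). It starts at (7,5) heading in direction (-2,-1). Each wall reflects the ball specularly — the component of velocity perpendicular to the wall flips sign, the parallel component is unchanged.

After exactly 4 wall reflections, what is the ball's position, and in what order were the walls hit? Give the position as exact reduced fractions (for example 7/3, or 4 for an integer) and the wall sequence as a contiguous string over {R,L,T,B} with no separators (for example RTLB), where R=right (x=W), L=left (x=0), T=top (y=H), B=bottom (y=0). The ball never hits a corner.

Final position: (0,17/2)
Wall sequence: LBRL

1. t=7/2 → L at (0,3/2); v=(2,-1)
2. t=3/2 → B at (3,0); v=(2,1)
3. t=7/2 → R at (10,7/2); v=(-2,1)
4. t=5 → L at (0,17/2); v=(2,1)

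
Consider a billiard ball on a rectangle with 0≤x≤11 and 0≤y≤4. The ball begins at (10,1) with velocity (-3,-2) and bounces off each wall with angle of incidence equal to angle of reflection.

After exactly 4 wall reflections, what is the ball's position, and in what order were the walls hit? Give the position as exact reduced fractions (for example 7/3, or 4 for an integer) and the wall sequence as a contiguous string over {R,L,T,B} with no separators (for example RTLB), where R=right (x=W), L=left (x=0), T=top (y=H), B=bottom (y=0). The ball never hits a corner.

1. t=1/2 → B at (17/2,0); v=(-3,2)
2. t=2 → T at (5/2,4); v=(-3,-2)
3. t=5/6 → L at (0,7/3); v=(3,-2)
4. t=7/6 → B at (7/2,0); v=(3,2)

Final position: (7/2,0)
Wall sequence: BTLB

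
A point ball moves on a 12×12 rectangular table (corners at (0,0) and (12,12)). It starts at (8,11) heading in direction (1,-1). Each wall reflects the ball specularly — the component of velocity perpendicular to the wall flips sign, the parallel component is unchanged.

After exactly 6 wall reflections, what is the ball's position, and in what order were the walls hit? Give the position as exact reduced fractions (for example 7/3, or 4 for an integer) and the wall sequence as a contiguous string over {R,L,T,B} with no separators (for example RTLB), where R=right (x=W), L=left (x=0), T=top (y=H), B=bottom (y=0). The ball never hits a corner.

Final position: (5,0)
Wall sequence: RBLTRB

1. t=4 → R at (12,7); v=(-1,-1)
2. t=7 → B at (5,0); v=(-1,1)
3. t=5 → L at (0,5); v=(1,1)
4. t=7 → T at (7,12); v=(1,-1)
5. t=5 → R at (12,7); v=(-1,-1)
6. t=7 → B at (5,0); v=(-1,1)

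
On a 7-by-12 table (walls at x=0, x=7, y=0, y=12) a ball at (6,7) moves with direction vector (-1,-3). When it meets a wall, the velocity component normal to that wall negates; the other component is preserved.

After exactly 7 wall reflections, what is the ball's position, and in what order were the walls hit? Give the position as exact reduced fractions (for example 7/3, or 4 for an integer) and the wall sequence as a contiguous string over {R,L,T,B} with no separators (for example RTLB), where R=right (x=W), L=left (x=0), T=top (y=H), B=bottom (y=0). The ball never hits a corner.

Final position: (5/3,0)
Wall sequence: BLTBRTB

1. t=7/3 → B at (11/3,0); v=(-1,3)
2. t=11/3 → L at (0,11); v=(1,3)
3. t=1/3 → T at (1/3,12); v=(1,-3)
4. t=4 → B at (13/3,0); v=(1,3)
5. t=8/3 → R at (7,8); v=(-1,3)
6. t=4/3 → T at (17/3,12); v=(-1,-3)
7. t=4 → B at (5/3,0); v=(-1,3)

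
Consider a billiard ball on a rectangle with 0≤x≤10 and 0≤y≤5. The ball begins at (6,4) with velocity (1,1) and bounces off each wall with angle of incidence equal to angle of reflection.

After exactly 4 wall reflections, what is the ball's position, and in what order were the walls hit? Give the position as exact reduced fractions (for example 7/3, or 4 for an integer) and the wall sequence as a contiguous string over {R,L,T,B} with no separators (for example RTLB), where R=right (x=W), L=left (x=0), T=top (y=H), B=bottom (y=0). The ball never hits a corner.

Final position: (3,5)
Wall sequence: TRBT

1. t=1 → T at (7,5); v=(1,-1)
2. t=3 → R at (10,2); v=(-1,-1)
3. t=2 → B at (8,0); v=(-1,1)
4. t=5 → T at (3,5); v=(-1,-1)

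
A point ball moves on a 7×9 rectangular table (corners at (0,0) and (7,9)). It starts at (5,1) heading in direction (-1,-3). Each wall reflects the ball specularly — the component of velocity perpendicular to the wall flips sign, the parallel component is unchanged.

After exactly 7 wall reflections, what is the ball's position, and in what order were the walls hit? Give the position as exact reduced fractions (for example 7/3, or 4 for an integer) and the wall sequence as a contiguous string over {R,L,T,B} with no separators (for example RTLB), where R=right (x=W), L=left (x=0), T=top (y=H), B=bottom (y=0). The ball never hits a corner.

1. t=1/3 → B at (14/3,0); v=(-1,3)
2. t=3 → T at (5/3,9); v=(-1,-3)
3. t=5/3 → L at (0,4); v=(1,-3)
4. t=4/3 → B at (4/3,0); v=(1,3)
5. t=3 → T at (13/3,9); v=(1,-3)
6. t=8/3 → R at (7,1); v=(-1,-3)
7. t=1/3 → B at (20/3,0); v=(-1,3)

Final position: (20/3,0)
Wall sequence: BTLBTRB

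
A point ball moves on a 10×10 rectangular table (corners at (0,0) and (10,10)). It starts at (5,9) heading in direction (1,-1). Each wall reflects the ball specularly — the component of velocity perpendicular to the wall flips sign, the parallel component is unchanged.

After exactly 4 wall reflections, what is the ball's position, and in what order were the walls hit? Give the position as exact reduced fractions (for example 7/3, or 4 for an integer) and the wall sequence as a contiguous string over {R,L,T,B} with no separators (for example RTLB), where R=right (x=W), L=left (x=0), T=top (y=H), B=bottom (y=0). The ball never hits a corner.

Final position: (4,10)
Wall sequence: RBLT

1. t=5 → R at (10,4); v=(-1,-1)
2. t=4 → B at (6,0); v=(-1,1)
3. t=6 → L at (0,6); v=(1,1)
4. t=4 → T at (4,10); v=(1,-1)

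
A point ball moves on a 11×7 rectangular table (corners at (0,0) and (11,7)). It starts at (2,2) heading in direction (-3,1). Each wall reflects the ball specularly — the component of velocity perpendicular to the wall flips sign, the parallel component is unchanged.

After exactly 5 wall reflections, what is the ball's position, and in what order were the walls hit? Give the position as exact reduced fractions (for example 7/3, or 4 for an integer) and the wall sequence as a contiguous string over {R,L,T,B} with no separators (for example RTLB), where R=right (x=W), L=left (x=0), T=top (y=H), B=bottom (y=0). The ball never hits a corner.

1. t=2/3 → L at (0,8/3); v=(3,1)
2. t=11/3 → R at (11,19/3); v=(-3,1)
3. t=2/3 → T at (9,7); v=(-3,-1)
4. t=3 → L at (0,4); v=(3,-1)
5. t=11/3 → R at (11,1/3); v=(-3,-1)

Final position: (11,1/3)
Wall sequence: LRTLR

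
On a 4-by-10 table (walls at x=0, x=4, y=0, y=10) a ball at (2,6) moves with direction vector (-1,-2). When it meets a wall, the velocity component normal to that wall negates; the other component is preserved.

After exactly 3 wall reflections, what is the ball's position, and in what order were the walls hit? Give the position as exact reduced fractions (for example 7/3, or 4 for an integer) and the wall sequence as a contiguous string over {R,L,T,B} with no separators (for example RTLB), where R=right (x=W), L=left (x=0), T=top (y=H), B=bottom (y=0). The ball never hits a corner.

Final position: (4,6)
Wall sequence: LBR

1. t=2 → L at (0,2); v=(1,-2)
2. t=1 → B at (1,0); v=(1,2)
3. t=3 → R at (4,6); v=(-1,2)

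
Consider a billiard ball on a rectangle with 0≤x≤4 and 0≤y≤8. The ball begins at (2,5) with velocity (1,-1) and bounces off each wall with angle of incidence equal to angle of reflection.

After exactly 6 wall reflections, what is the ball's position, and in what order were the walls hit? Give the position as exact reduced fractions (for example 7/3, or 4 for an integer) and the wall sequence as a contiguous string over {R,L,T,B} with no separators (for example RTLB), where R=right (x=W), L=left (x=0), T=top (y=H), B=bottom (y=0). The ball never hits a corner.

1. t=2 → R at (4,3); v=(-1,-1)
2. t=3 → B at (1,0); v=(-1,1)
3. t=1 → L at (0,1); v=(1,1)
4. t=4 → R at (4,5); v=(-1,1)
5. t=3 → T at (1,8); v=(-1,-1)
6. t=1 → L at (0,7); v=(1,-1)

Final position: (0,7)
Wall sequence: RBLRTL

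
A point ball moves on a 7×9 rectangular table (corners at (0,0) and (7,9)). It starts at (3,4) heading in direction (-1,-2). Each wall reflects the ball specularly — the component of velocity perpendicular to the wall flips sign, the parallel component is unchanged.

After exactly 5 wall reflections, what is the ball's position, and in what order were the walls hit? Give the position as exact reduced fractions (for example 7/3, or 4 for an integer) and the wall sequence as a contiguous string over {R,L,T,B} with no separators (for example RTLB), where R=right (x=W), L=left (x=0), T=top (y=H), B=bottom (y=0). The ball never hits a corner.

Final position: (6,0)
Wall sequence: BLTRB

1. t=2 → B at (1,0); v=(-1,2)
2. t=1 → L at (0,2); v=(1,2)
3. t=7/2 → T at (7/2,9); v=(1,-2)
4. t=7/2 → R at (7,2); v=(-1,-2)
5. t=1 → B at (6,0); v=(-1,2)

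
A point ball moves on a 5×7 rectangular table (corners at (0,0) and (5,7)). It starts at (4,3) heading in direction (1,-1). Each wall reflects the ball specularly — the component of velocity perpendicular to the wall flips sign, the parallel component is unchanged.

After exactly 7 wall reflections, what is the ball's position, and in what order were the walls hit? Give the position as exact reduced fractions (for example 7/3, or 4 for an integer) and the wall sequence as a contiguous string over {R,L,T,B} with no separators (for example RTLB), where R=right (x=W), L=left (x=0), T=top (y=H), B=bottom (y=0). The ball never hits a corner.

Final position: (1,0)
Wall sequence: RBLTRLB

1. t=1 → R at (5,2); v=(-1,-1)
2. t=2 → B at (3,0); v=(-1,1)
3. t=3 → L at (0,3); v=(1,1)
4. t=4 → T at (4,7); v=(1,-1)
5. t=1 → R at (5,6); v=(-1,-1)
6. t=5 → L at (0,1); v=(1,-1)
7. t=1 → B at (1,0); v=(1,1)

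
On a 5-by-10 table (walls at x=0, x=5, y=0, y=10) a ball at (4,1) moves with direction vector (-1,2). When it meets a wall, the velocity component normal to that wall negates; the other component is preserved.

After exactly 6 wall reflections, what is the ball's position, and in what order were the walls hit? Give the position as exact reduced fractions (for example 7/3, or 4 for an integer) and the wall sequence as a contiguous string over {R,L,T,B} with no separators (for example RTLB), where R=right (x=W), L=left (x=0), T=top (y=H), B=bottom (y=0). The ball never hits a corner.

Final position: (1/2,10)
Wall sequence: LTRBLT

1. t=4 → L at (0,9); v=(1,2)
2. t=1/2 → T at (1/2,10); v=(1,-2)
3. t=9/2 → R at (5,1); v=(-1,-2)
4. t=1/2 → B at (9/2,0); v=(-1,2)
5. t=9/2 → L at (0,9); v=(1,2)
6. t=1/2 → T at (1/2,10); v=(1,-2)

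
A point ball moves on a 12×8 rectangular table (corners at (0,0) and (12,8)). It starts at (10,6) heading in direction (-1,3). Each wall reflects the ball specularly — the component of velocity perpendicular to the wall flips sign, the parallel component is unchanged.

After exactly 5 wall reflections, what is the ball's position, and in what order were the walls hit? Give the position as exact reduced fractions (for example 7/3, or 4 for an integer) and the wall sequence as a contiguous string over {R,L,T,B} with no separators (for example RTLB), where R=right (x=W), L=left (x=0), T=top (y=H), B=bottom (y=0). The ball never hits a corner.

1. t=2/3 → T at (28/3,8); v=(-1,-3)
2. t=8/3 → B at (20/3,0); v=(-1,3)
3. t=8/3 → T at (4,8); v=(-1,-3)
4. t=8/3 → B at (4/3,0); v=(-1,3)
5. t=4/3 → L at (0,4); v=(1,3)

Final position: (0,4)
Wall sequence: TBTBL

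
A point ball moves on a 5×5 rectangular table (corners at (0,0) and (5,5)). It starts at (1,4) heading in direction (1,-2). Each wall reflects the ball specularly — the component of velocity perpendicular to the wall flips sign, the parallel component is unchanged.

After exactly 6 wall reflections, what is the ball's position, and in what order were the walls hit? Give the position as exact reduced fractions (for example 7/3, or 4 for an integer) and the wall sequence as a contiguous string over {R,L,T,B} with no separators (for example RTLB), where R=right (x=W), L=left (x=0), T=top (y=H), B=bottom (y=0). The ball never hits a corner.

1. t=2 → B at (3,0); v=(1,2)
2. t=2 → R at (5,4); v=(-1,2)
3. t=1/2 → T at (9/2,5); v=(-1,-2)
4. t=5/2 → B at (2,0); v=(-1,2)
5. t=2 → L at (0,4); v=(1,2)
6. t=1/2 → T at (1/2,5); v=(1,-2)

Final position: (1/2,5)
Wall sequence: BRTBLT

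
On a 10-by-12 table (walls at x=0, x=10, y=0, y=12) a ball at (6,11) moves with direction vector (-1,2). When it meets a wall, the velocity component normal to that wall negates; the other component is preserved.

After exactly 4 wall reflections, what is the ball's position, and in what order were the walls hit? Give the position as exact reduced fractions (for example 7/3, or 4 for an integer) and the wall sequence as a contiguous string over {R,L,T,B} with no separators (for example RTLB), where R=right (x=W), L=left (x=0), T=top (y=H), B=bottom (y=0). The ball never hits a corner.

Final position: (13/2,12)
Wall sequence: TLBT

1. t=1/2 → T at (11/2,12); v=(-1,-2)
2. t=11/2 → L at (0,1); v=(1,-2)
3. t=1/2 → B at (1/2,0); v=(1,2)
4. t=6 → T at (13/2,12); v=(1,-2)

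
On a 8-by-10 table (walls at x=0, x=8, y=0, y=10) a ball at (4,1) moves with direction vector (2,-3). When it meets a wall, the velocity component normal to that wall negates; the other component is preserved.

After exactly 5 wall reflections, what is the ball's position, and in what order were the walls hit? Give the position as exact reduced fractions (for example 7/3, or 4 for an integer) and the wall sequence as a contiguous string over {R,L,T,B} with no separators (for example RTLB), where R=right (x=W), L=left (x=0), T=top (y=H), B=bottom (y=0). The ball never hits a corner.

Final position: (2,0)
Wall sequence: BRTLB

1. t=1/3 → B at (14/3,0); v=(2,3)
2. t=5/3 → R at (8,5); v=(-2,3)
3. t=5/3 → T at (14/3,10); v=(-2,-3)
4. t=7/3 → L at (0,3); v=(2,-3)
5. t=1 → B at (2,0); v=(2,3)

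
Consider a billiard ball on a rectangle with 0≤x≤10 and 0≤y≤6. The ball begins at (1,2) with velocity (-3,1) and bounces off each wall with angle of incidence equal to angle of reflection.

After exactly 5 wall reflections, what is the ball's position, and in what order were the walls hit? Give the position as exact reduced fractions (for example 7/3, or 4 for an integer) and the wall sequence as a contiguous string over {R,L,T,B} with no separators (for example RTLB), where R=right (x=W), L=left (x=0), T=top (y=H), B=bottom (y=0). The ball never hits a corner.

1. t=1/3 → L at (0,7/3); v=(3,1)
2. t=10/3 → R at (10,17/3); v=(-3,1)
3. t=1/3 → T at (9,6); v=(-3,-1)
4. t=3 → L at (0,3); v=(3,-1)
5. t=3 → B at (9,0); v=(3,1)

Final position: (9,0)
Wall sequence: LRTLB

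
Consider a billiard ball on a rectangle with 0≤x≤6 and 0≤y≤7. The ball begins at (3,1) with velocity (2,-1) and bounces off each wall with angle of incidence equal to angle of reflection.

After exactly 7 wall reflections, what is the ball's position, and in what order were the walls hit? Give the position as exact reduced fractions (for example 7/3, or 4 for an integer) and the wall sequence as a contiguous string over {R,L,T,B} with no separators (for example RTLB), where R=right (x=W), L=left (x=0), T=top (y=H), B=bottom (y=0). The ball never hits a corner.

1. t=1 → B at (5,0); v=(2,1)
2. t=1/2 → R at (6,1/2); v=(-2,1)
3. t=3 → L at (0,7/2); v=(2,1)
4. t=3 → R at (6,13/2); v=(-2,1)
5. t=1/2 → T at (5,7); v=(-2,-1)
6. t=5/2 → L at (0,9/2); v=(2,-1)
7. t=3 → R at (6,3/2); v=(-2,-1)

Final position: (6,3/2)
Wall sequence: BRLRTLR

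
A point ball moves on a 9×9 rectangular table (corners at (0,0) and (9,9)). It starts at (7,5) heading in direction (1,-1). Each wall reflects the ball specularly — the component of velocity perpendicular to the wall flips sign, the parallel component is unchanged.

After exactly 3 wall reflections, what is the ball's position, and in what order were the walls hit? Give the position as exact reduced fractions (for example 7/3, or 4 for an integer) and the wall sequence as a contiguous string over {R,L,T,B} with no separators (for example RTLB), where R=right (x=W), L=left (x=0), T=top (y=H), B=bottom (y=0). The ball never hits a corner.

Final position: (0,6)
Wall sequence: RBL

1. t=2 → R at (9,3); v=(-1,-1)
2. t=3 → B at (6,0); v=(-1,1)
3. t=6 → L at (0,6); v=(1,1)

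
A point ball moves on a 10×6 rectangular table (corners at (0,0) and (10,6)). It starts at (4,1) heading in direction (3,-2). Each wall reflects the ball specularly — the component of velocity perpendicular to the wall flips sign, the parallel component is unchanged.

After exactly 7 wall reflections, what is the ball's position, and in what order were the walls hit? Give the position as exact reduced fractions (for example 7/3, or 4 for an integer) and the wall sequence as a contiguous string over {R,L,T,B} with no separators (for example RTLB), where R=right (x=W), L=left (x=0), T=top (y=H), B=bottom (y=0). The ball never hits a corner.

Final position: (15/2,6)
Wall sequence: BRTLBRT

1. t=1/2 → B at (11/2,0); v=(3,2)
2. t=3/2 → R at (10,3); v=(-3,2)
3. t=3/2 → T at (11/2,6); v=(-3,-2)
4. t=11/6 → L at (0,7/3); v=(3,-2)
5. t=7/6 → B at (7/2,0); v=(3,2)
6. t=13/6 → R at (10,13/3); v=(-3,2)
7. t=5/6 → T at (15/2,6); v=(-3,-2)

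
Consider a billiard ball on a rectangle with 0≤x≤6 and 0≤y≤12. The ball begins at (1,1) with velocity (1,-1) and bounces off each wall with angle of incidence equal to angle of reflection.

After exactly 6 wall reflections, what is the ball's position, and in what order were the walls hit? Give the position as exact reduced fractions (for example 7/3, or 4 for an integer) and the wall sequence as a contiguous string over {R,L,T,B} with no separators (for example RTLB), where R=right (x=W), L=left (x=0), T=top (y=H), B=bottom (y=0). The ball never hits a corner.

Final position: (0,2)
Wall sequence: BRLTRL

1. t=1 → B at (2,0); v=(1,1)
2. t=4 → R at (6,4); v=(-1,1)
3. t=6 → L at (0,10); v=(1,1)
4. t=2 → T at (2,12); v=(1,-1)
5. t=4 → R at (6,8); v=(-1,-1)
6. t=6 → L at (0,2); v=(1,-1)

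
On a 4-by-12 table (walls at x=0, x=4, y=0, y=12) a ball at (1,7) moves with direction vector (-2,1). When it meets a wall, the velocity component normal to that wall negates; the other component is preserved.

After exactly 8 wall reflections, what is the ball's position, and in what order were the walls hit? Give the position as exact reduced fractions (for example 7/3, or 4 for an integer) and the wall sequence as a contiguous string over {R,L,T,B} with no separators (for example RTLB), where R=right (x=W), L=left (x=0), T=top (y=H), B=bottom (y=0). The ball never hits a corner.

1. t=1/2 → L at (0,15/2); v=(2,1)
2. t=2 → R at (4,19/2); v=(-2,1)
3. t=2 → L at (0,23/2); v=(2,1)
4. t=1/2 → T at (1,12); v=(2,-1)
5. t=3/2 → R at (4,21/2); v=(-2,-1)
6. t=2 → L at (0,17/2); v=(2,-1)
7. t=2 → R at (4,13/2); v=(-2,-1)
8. t=2 → L at (0,9/2); v=(2,-1)

Final position: (0,9/2)
Wall sequence: LRLTRLRL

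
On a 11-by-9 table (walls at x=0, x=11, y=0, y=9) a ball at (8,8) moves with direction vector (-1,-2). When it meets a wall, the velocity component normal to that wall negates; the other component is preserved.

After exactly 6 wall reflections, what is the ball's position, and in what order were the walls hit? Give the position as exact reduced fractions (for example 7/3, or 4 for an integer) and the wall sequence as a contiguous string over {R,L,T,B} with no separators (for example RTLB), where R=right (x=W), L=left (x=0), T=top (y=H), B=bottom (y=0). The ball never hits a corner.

Final position: (11,6)
Wall sequence: BLTBTR

1. t=4 → B at (4,0); v=(-1,2)
2. t=4 → L at (0,8); v=(1,2)
3. t=1/2 → T at (1/2,9); v=(1,-2)
4. t=9/2 → B at (5,0); v=(1,2)
5. t=9/2 → T at (19/2,9); v=(1,-2)
6. t=3/2 → R at (11,6); v=(-1,-2)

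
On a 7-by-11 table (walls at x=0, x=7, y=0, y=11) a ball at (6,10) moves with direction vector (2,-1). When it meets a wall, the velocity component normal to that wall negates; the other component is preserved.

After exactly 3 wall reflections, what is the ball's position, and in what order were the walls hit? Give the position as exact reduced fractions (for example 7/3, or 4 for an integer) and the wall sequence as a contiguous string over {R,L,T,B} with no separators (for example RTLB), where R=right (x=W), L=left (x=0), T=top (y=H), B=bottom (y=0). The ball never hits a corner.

1. t=1/2 → R at (7,19/2); v=(-2,-1)
2. t=7/2 → L at (0,6); v=(2,-1)
3. t=7/2 → R at (7,5/2); v=(-2,-1)

Final position: (7,5/2)
Wall sequence: RLR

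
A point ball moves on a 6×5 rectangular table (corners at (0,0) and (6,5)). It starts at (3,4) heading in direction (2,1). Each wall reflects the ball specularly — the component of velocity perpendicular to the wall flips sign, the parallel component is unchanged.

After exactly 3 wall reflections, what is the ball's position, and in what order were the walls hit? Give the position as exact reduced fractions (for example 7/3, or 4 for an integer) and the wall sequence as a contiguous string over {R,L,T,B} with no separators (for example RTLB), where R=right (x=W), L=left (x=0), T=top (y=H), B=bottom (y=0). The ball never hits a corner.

1. t=1 → T at (5,5); v=(2,-1)
2. t=1/2 → R at (6,9/2); v=(-2,-1)
3. t=3 → L at (0,3/2); v=(2,-1)

Final position: (0,3/2)
Wall sequence: TRL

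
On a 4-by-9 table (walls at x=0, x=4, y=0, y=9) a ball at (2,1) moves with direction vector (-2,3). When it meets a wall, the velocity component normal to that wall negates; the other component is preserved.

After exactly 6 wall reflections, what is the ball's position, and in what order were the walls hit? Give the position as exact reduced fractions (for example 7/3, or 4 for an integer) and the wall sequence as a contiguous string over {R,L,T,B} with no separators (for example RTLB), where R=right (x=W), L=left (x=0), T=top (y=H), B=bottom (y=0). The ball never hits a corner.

1. t=1 → L at (0,4); v=(2,3)
2. t=5/3 → T at (10/3,9); v=(2,-3)
3. t=1/3 → R at (4,8); v=(-2,-3)
4. t=2 → L at (0,2); v=(2,-3)
5. t=2/3 → B at (4/3,0); v=(2,3)
6. t=4/3 → R at (4,4); v=(-2,3)

Final position: (4,4)
Wall sequence: LTRLBR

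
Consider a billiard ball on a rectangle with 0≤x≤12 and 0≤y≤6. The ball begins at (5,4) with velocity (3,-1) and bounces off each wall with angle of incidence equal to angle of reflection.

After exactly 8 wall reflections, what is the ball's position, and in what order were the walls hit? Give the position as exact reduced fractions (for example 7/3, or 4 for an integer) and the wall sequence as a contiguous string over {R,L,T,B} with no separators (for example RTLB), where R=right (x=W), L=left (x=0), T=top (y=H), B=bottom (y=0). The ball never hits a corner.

1. t=7/3 → R at (12,5/3); v=(-3,-1)
2. t=5/3 → B at (7,0); v=(-3,1)
3. t=7/3 → L at (0,7/3); v=(3,1)
4. t=11/3 → T at (11,6); v=(3,-1)
5. t=1/3 → R at (12,17/3); v=(-3,-1)
6. t=4 → L at (0,5/3); v=(3,-1)
7. t=5/3 → B at (5,0); v=(3,1)
8. t=7/3 → R at (12,7/3); v=(-3,1)

Final position: (12,7/3)
Wall sequence: RBLTRLBR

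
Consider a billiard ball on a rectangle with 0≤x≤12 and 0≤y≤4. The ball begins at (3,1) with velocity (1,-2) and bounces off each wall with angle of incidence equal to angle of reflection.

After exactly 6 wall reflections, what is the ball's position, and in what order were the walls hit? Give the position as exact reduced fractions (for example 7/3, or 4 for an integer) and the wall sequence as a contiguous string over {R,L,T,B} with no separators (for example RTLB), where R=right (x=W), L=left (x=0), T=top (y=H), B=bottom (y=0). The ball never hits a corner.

Final position: (12,1)
Wall sequence: BTBTBR

1. t=1/2 → B at (7/2,0); v=(1,2)
2. t=2 → T at (11/2,4); v=(1,-2)
3. t=2 → B at (15/2,0); v=(1,2)
4. t=2 → T at (19/2,4); v=(1,-2)
5. t=2 → B at (23/2,0); v=(1,2)
6. t=1/2 → R at (12,1); v=(-1,2)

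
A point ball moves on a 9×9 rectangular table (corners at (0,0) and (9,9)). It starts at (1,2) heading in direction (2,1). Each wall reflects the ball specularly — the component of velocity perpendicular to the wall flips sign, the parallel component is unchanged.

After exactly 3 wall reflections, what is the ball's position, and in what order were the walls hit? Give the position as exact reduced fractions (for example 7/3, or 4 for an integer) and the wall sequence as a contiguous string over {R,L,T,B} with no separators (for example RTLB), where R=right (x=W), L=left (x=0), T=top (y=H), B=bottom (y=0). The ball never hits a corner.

Final position: (0,15/2)
Wall sequence: RTL

1. t=4 → R at (9,6); v=(-2,1)
2. t=3 → T at (3,9); v=(-2,-1)
3. t=3/2 → L at (0,15/2); v=(2,-1)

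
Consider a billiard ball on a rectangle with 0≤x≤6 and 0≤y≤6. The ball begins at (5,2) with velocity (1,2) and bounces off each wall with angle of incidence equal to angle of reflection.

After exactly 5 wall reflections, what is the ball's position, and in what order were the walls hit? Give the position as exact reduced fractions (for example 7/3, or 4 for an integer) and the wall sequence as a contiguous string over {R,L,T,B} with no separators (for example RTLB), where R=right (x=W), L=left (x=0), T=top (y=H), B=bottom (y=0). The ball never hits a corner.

1. t=1 → R at (6,4); v=(-1,2)
2. t=1 → T at (5,6); v=(-1,-2)
3. t=3 → B at (2,0); v=(-1,2)
4. t=2 → L at (0,4); v=(1,2)
5. t=1 → T at (1,6); v=(1,-2)

Final position: (1,6)
Wall sequence: RTBLT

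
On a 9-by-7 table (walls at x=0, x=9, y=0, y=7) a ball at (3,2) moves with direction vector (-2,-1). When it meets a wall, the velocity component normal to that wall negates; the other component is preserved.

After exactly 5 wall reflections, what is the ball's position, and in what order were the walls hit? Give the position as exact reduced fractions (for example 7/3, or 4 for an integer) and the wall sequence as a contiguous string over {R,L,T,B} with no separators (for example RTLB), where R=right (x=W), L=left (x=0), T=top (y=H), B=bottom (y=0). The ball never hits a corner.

1. t=3/2 → L at (0,1/2); v=(2,-1)
2. t=1/2 → B at (1,0); v=(2,1)
3. t=4 → R at (9,4); v=(-2,1)
4. t=3 → T at (3,7); v=(-2,-1)
5. t=3/2 → L at (0,11/2); v=(2,-1)

Final position: (0,11/2)
Wall sequence: LBRTL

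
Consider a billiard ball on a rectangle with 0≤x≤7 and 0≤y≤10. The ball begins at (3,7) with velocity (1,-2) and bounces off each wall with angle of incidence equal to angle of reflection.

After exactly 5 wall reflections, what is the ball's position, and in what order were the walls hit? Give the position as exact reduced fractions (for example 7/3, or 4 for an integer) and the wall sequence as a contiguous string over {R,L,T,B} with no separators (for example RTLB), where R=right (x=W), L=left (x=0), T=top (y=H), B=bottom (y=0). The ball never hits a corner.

Final position: (5/2,0)
Wall sequence: BRTLB

1. t=7/2 → B at (13/2,0); v=(1,2)
2. t=1/2 → R at (7,1); v=(-1,2)
3. t=9/2 → T at (5/2,10); v=(-1,-2)
4. t=5/2 → L at (0,5); v=(1,-2)
5. t=5/2 → B at (5/2,0); v=(1,2)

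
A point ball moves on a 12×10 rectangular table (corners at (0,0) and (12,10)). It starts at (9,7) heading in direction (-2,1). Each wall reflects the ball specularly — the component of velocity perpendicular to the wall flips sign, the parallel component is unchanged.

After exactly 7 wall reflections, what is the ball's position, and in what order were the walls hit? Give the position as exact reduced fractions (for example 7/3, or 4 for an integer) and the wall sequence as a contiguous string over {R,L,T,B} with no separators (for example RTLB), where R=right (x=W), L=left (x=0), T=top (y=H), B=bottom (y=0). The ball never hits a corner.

Final position: (11,10)
Wall sequence: TLRBLRT

1. t=3 → T at (3,10); v=(-2,-1)
2. t=3/2 → L at (0,17/2); v=(2,-1)
3. t=6 → R at (12,5/2); v=(-2,-1)
4. t=5/2 → B at (7,0); v=(-2,1)
5. t=7/2 → L at (0,7/2); v=(2,1)
6. t=6 → R at (12,19/2); v=(-2,1)
7. t=1/2 → T at (11,10); v=(-2,-1)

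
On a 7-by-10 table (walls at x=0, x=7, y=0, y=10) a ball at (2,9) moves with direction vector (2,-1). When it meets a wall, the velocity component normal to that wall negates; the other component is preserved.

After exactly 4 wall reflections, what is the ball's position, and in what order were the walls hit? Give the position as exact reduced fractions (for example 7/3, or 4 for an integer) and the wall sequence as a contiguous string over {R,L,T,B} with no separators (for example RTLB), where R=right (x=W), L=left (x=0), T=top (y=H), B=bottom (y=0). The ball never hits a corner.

1. t=5/2 → R at (7,13/2); v=(-2,-1)
2. t=7/2 → L at (0,3); v=(2,-1)
3. t=3 → B at (6,0); v=(2,1)
4. t=1/2 → R at (7,1/2); v=(-2,1)

Final position: (7,1/2)
Wall sequence: RLBR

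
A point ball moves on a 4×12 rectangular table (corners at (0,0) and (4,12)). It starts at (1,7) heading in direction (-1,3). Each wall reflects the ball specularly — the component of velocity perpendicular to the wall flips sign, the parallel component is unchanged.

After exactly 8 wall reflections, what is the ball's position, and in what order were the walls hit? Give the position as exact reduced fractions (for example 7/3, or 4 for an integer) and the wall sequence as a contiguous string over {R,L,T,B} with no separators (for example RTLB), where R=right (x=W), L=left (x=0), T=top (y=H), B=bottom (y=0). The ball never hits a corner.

Final position: (10/3,0)
Wall sequence: LTRBLTRB

1. t=1 → L at (0,10); v=(1,3)
2. t=2/3 → T at (2/3,12); v=(1,-3)
3. t=10/3 → R at (4,2); v=(-1,-3)
4. t=2/3 → B at (10/3,0); v=(-1,3)
5. t=10/3 → L at (0,10); v=(1,3)
6. t=2/3 → T at (2/3,12); v=(1,-3)
7. t=10/3 → R at (4,2); v=(-1,-3)
8. t=2/3 → B at (10/3,0); v=(-1,3)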